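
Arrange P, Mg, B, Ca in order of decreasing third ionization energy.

Mg > Ca > B > P

The third ionization energy removes an electron from the +2 ion. For each element: P²⁺ still has 3 valence electrons; Mg²⁺ is the bare [Ne] core; B²⁺ still has 1 valence electron; Ca²⁺ is the bare [Ar] core.
Breaking into a closed-shell core is much more expensive than removing a leftover valence electron — Ca and Mg have the largest IE_3 here.
Valence configurations: P²⁺ [Ne]3s²3p¹, B²⁺ [He]2s¹.
The numbers (kJ/mol): P 2914, Mg 7733, B 3660, Ca 4912.
Putting it together, IE_3: P < B < Ca < Mg.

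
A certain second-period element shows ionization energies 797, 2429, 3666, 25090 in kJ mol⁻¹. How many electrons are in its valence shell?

3

Look for the largest jump between consecutive ionization energies: IE4/IE3 ≈ 6.8, far larger than any earlier ratio.
That jump marks the point where a core electron is being removed. So the atom has 3 valence electrons.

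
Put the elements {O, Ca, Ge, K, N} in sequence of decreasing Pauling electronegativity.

O > N > Ge > Ca > K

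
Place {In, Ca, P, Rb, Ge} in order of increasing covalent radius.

P < Ge < In < Ca < Rb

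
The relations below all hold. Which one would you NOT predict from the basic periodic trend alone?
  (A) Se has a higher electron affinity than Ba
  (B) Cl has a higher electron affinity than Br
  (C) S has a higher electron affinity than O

(C)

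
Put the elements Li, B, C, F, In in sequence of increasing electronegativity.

Li is in period 2, group 1; B is in period 2, group 13; C is in period 2, group 14; F is in period 2, group 17; In is in period 5, group 13.
Atoms toward the upper right of the periodic table pull bonding electrons most strongly.
Here both period and group differ, so the two effects have to be weighed against each other.
In > Li: the two effects oppose for this pair; the across-period effect wins (1.78 vs 0.98).
B > In: they share group 13; the group trend gives B the larger value.
C > B: both are in period 2; the period trend gives C the larger value.
F > C: F lies to the right of C in period 2, so the across-period effect alone puts F higher.
Tabulated electronegativity (Pauling): Li 0.98, B 2.04, C 2.55, F 3.98, In 1.78.
So from lowest to highest: Li < In < B < C < F.

Li, In, B, C, F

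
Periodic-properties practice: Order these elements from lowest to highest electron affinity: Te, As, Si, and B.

B, As, Si, Te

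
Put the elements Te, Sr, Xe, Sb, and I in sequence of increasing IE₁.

Sr < Sb < Te < I < Xe

Across a period the outer electron is held more tightly (higher IE₁); down a group it sits in a higher shell, more shielded, and comes off more easily.
All lie in period 5, so first ionization energy increases left to right.
So from lowest to highest: Sr < Sb < Te < I < Xe.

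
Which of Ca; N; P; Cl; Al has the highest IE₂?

IE_2 is the cost of taking one more electron from the +1 cation: Ca⁺ still has 1 valence electron; N⁺ still has 4 valence electrons; P⁺ still has 4 valence electrons; Cl⁺ still has 6 valence electrons; Al⁺ still has 2 valence electrons.
All are still removing valence electrons, so compare the +1 ions as you would atoms: IE_2 generally rises across a period (higher Z_eff) and falls down a group (larger shell), subject to the usual subshell exceptions.
Valence configurations: Ca⁺ [Ar]4s¹, N⁺ [He]2s²2p², P⁺ [Ne]3s²3p², Cl⁺ [Ne]3s²3p⁴, Al⁺ [Ne]3s².
Tabulated IE_2 (kJ/mol): Ca 1145, N 2856, P 1907, Cl 2298, Al 1817.
Overall IE_2 order: Ca < Al < P < Cl < N.

N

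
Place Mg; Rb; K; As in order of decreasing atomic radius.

Rb > K > Mg > As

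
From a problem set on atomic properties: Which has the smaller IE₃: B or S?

IE_3 is the cost of taking one more electron from the +2 cation: B²⁺ still has 1 valence electron; S²⁺ still has 4 valence electrons.
All are still removing valence electrons, so compare the +2 ions as you would atoms: IE_3 generally rises across a period (higher Z_eff) and falls down a group (larger shell), subject to the usual subshell exceptions.
Valence configurations: B²⁺ [He]2s¹, S²⁺ [Ne]3s²3p².
Tabulated IE_3 (kJ/mol): B 3660, S 3357.
Hence IE_3: S < B.

S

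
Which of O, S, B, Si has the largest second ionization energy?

IE_2 is the cost of taking one more electron from the +1 cation: O⁺ still has 5 valence electrons; S⁺ still has 5 valence electrons; B⁺ still has 2 valence electrons; Si⁺ still has 3 valence electrons.
All are still removing valence electrons, so compare the +1 ions as you would atoms: IE_2 generally rises across a period (higher Z_eff) and falls down a group (larger shell), subject to the usual subshell exceptions.
Valence configurations: O⁺ [He]2s²2p³, S⁺ [Ne]3s²3p³, B⁺ [He]2s², Si⁺ [Ne]3s²3p¹.
Tabulated IE_2 (kJ/mol): O 3388, S 2252, B 2427, Si 1577.
Putting it together, IE_2: Si < S < B < O.

O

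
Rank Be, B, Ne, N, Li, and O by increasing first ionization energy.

Li < B < Be < O < N < Ne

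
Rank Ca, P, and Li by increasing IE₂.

Ca < P < Li

After 1 electron has been removed, what remains? Ca⁺ still has 1 valence electron; P⁺ still has 4 valence electrons; Li⁺ is the bare [He] core.
Core electrons are held far more tightly than valence electrons, so Li tops the IE_2 order.
Valence configurations: Ca⁺ [Ar]4s¹, P⁺ [Ne]3s²3p².
Tabulated IE_2 (kJ/mol): Ca 1145, P 1907, Li 7298.
Hence IE_2: Ca < P < Li.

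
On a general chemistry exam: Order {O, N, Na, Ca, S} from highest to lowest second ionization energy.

Na > O > N > S > Ca

Consider each +1 ion: O⁺ still has 5 valence electrons; N⁺ still has 4 valence electrons; Na⁺ is the bare [Ne] core; Ca⁺ still has 1 valence electron; S⁺ still has 5 valence electrons.
Core electrons are held far more tightly than valence electrons, so Na tops the IE_2 order.
Valence configurations: O⁺ [He]2s²2p³, N⁺ [He]2s²2p², Ca⁺ [Ar]4s¹, S⁺ [Ne]3s²3p³.
Tabulated IE_2 (kJ/mol): O 3388, N 2856, Na 4562, Ca 1145, S 2252.
Overall IE_2 order: Ca < S < N < O < Na.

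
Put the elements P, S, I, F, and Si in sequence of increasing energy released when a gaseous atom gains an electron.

P, Si, S, I, F

Adding an electron releases more energy for atoms nearer the top right (short of the noble gases).
These span different periods and groups, so the two trends combine.
Si > P: this pair runs against the simple trend — see the exception note.
S > Si: S lies to the right of Si in period 3, so the across-period effect alone puts S higher.
I > S: period and group pull opposite ways; the across-period shift dominates (295 vs 200 kJ/mol).
F > I: F sits above I in group 17, so the down-group effect alone puts F higher.
Note the exception: Si has a higher electron affinity than P, contrary to the simple trend — adding an electron to P's half-filled 3p³ is unfavourable, so Si (3p²) has the more exothermic EA.
For reference (kJ/mol): F 328, Si 134, P 72, S 200, I 295.
So from lowest to highest: P < Si < S < I < F.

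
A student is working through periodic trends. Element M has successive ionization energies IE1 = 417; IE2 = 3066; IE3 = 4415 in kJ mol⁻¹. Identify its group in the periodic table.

Group 1

Look for the largest jump between consecutive ionization energies: IE2/IE1 ≈ 7.4, far larger than any earlier ratio.
That jump marks the point where a core electron is being removed. So the atom has 1 valence electron.
A main-group element with 1 valence electron is in group 1.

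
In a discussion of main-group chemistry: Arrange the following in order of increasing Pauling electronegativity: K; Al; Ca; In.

K < Ca < Al < In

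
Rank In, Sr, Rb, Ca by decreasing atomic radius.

Rb, Sr, Ca, In

Atomic radius shrinks across a period as nuclear charge pulls the same shell inward, and grows down a group as new shells are added.
These span different periods and groups, so the two trends combine.
Ca > In: the two effects oppose for this pair; the across-period effect wins (171 vs 142 pm).
Sr > Ca: they share group 2; the group trend gives Sr the larger value.
Rb > Sr: Rb lies to the left of Sr in period 5, so the across-period effect alone puts Rb larger.
Tabulated atomic radius (pm): Ca 171, Rb 210, Sr 185, In 142.
So from largest to smallest: Rb > Sr > Ca > In.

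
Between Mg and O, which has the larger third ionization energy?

Mg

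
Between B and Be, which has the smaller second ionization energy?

IE_2 is the cost of taking one more electron from the +1 cation: B⁺ still has 2 valence electrons; Be⁺ still has 1 valence electron.
All are still removing valence electrons, so compare the +1 ions as you would atoms: IE_2 generally rises across a period (higher Z_eff) and falls down a group (larger shell), subject to the usual subshell exceptions.
Valence configurations: B⁺ [He]2s², Be⁺ [He]2s¹.
Tabulated IE_2 (kJ/mol): B 2427, Be 1757.
Hence IE_2: Be < B.

Be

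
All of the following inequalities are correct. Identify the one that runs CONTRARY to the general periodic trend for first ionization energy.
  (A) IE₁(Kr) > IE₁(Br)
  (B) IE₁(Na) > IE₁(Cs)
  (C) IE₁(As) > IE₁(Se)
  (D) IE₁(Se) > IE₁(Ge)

(C)

The general trend: first ionization energy increases across a period and decreases down a group.
(A) Kr (period 4, group 18) vs Br (period 4, group 17): the stated order agrees with the simple trend.
(B) Na (period 3, group 1) vs Cs (period 6, group 1): the stated order agrees with the simple trend.
(C) As (period 4, group 15) vs Se (period 4, group 16): the stated order contradicts the simple trend.
(D) Se (period 4, group 16) vs Ge (period 4, group 14): the stated order agrees with the simple trend.
The exception is (C): Se (4p⁴) ionizes more easily than half-filled As (4p³).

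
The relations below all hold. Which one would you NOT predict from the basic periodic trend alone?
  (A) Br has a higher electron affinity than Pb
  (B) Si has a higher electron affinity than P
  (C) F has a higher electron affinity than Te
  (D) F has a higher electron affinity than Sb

The general trend: electron affinity increases across a period and decreases down a group.
(A) Br (period 4, group 17) vs Pb (period 6, group 14): the stated order agrees with the simple trend.
(B) Si (period 3, group 14) vs P (period 3, group 15): the stated order contradicts the simple trend.
(C) F (period 2, group 17) vs Te (period 5, group 16): the stated order agrees with the simple trend.
(D) F (period 2, group 17) vs Sb (period 5, group 15): the stated order agrees with the simple trend.
The exception is (B): adding an electron to P's half-filled 3p³ is unfavourable, so Si (3p²) has the more exothermic EA.

(B)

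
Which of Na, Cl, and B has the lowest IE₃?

The third ionization energy removes an electron from the +2 ion. For each element: Na²⁺ is already 1 electron into the core; Cl²⁺ still has 5 valence electrons; B²⁺ still has 1 valence electron.
Core electrons are held far more tightly than valence electrons, so Na tops the IE_3 order.
Valence configurations: Cl²⁺ [Ne]3s²3p³, B²⁺ [He]2s¹.
The numbers (kJ/mol): Na 6910, Cl 3822, B 3660.
Overall IE_3 order: B < Cl < Na.

B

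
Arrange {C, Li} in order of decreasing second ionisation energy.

Li, C

Consider each +1 ion: C⁺ still has 3 valence electrons; Li⁺ is the bare [He] core.
Core electrons are held far more tightly than valence electrons, so Li tops the IE_2 order.
Tabulated IE_2 (kJ/mol): C 2353, Li 7298.
Putting it together, IE_2: C < Li.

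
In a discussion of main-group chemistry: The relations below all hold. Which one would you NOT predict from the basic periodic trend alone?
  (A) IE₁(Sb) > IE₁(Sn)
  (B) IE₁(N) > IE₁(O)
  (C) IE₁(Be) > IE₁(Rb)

(B)

The general trend: first ionization energy increases across a period and decreases down a group.
(A) Sb (period 5, group 15) vs Sn (period 5, group 14): the stated order agrees with the simple trend.
(B) N (period 2, group 15) vs O (period 2, group 16): the stated order contradicts the simple trend.
(C) Be (period 2, group 2) vs Rb (period 5, group 1): the stated order agrees with the simple trend.
The exception is (B): pairing an electron in O's 2p⁴ costs repulsion energy, so O ionizes more easily than half-filled N (2p³).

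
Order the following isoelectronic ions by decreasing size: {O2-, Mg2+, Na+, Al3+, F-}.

O2-, F-, Na+, Mg2+, Al3+

All of these have 10 electrons, so size is governed by nuclear charge alone: the more protons, the stronger the pull on the same electron cloud, and the smaller the ion.
Nuclear charges: Al3+ (Z=13), Mg2+ (Z=12), Na+ (Z=11), F- (Z=9), O2- (Z=8).
Largest to smallest: O2- > F- > Na+ > Mg2+ > Al3+.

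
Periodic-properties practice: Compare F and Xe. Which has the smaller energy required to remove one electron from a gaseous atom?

Xe

F is in period 2, group 17; Xe is in period 5, group 18.
IE₁ increases left→right with effective nuclear charge and decreases top→bottom as the valence shell moves farther out.
Neither a single period nor a single group — weigh both effects.
F > Xe: period and group pull opposite ways; the down-group shift dominates (1681 vs 1170 kJ/mol).
Tabulated first ionization energy (kJ/mol): F 1681, Xe 1170.
So Xe has the smaller energy required to remove one electron from a gaseous atom (Xe < F).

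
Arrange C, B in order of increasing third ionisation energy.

B < C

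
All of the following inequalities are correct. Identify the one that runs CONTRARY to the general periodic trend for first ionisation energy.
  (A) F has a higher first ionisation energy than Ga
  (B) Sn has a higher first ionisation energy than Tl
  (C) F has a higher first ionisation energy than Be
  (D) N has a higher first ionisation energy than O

The general trend: first ionisation energy increases across a period and decreases down a group.
(A) F (period 2, group 17) vs Ga (period 4, group 13): the stated order agrees with the simple trend.
(B) Sn (period 5, group 14) vs Tl (period 6, group 13): the stated order agrees with the simple trend.
(C) F (period 2, group 17) vs Be (period 2, group 2): the stated order agrees with the simple trend.
(D) N (period 2, group 15) vs O (period 2, group 16): the stated order contradicts the simple trend.
The exception is (D): pairing an electron in O's 2p⁴ costs repulsion energy, so O ionizes more easily than half-filled N (2p³).

(D)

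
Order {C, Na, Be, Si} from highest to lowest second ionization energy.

The second ionization energy removes an electron from the +1 ion. For each element: C⁺ still has 3 valence electrons; Na⁺ is the bare [Ne] core; Be⁺ still has 1 valence electron; Si⁺ still has 3 valence electrons.
Pulling an electron out of a noble-gas core costs far more than removing a remaining valence electron, so Na sits at the high end of IE_2.
Valence configurations: C⁺ [He]2s²2p¹, Be⁺ [He]2s¹, Si⁺ [Ne]3s²3p¹.
The numbers (kJ/mol): C 2353, Na 4562, Be 1757, Si 1577.
So the second ionization energies run Si < Be < C < Na.

Na > C > Be > Si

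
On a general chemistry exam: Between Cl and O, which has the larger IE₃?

O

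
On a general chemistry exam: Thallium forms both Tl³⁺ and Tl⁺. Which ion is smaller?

Tl³⁺

Both ions have Z = 81 protons, but Tl³⁺ has lost more electrons, so its remaining electrons feel a larger effective nuclear charge per electron and are pulled in more tightly.
Higher positive charge → smaller ion, so Tl⁺ > Tl³⁺.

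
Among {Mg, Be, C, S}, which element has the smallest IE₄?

After 3 electrons have been removed, what remains? Mg³⁺ is already 1 electron into the core; Be³⁺ is already 1 electron into the core; C³⁺ still has 1 valence electron; S³⁺ still has 3 valence electrons.
Pulling an electron out of a noble-gas core costs far more than removing a remaining valence electron, so Mg and Be sit at the high end of IE_4.
Valence configurations: C³⁺ [He]2s¹, S³⁺ [Ne]3s²3p¹.
Tabulated IE_4 (kJ/mol): Mg 10543, Be 21007, C 6223, S 4556.
Putting it together, IE_4: S < C < Mg < Be.

S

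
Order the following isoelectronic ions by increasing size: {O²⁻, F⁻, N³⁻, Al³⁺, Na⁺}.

Al³⁺, Na⁺, F⁻, O²⁻, N³⁻

All of these have 10 electrons, so size is governed by nuclear charge alone: the more protons, the stronger the pull on the same electron cloud, and the smaller the ion.
Nuclear charges: Al³⁺ (Z=13), Na⁺ (Z=11), F⁻ (Z=9), O²⁻ (Z=8), N³⁻ (Z=7).
Smallest to largest: Al³⁺ < Na⁺ < F⁻ < O²⁻ < N³⁻.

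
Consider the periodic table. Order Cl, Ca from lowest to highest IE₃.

IE_3 is the cost of taking one more electron from the +2 cation: Cl²⁺ still has 5 valence electrons; Ca²⁺ is the bare [Ar] core.
Breaking into a closed-shell core is much more expensive than removing a leftover valence electron — Ca has the largest IE_3 here.
Tabulated IE_3 (kJ/mol): Cl 3822, Ca 4912.
Overall IE_3 order: Cl < Ca.

Cl < Ca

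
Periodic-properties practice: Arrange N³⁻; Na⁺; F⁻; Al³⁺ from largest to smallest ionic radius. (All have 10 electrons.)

N³⁻ > F⁻ > Na⁺ > Al³⁺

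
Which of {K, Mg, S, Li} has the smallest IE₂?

Mg

IE_2 is the cost of taking one more electron from the +1 cation: K⁺ is the bare [Ar] core; Mg⁺ still has 1 valence electron; S⁺ still has 5 valence electrons; Li⁺ is the bare [He] core.
Breaking into a closed-shell core is much more expensive than removing a leftover valence electron — K and Li have the largest IE_2 here.
Valence configurations: Mg⁺ [Ne]3s¹, S⁺ [Ne]3s²3p³.
Tabulated IE_2 (kJ/mol): K 3052, Mg 1451, S 2252, Li 7298.
Overall IE_2 order: Mg < S < K < Li.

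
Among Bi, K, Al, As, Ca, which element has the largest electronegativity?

As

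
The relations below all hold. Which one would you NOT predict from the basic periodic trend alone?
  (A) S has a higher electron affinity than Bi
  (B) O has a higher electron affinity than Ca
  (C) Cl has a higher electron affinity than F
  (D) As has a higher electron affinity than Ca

The general trend: electron affinity increases across a period and decreases down a group.
(A) S (period 3, group 16) vs Bi (period 6, group 15): the stated order agrees with the simple trend.
(B) O (period 2, group 16) vs Ca (period 4, group 2): the stated order agrees with the simple trend.
(C) Cl (period 3, group 17) vs F (period 2, group 17): the stated order contradicts the simple trend.
(D) As (period 4, group 15) vs Ca (period 4, group 2): the stated order agrees with the simple trend.
The exception is (C): F's small 2p subshell makes the incoming electron feel strong e⁻–e⁻ repulsion, so Cl actually releases more energy on gaining an electron.

(C)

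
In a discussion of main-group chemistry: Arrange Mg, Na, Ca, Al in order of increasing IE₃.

Al < Ca < Na < Mg

IE_3 is the cost of taking one more electron from the +2 cation: Mg²⁺ is the bare [Ne] core; Na²⁺ is already 1 electron into the core; Ca²⁺ is the bare [Ar] core; Al²⁺ still has 1 valence electron.
Breaking into a closed-shell core is much more expensive than removing a leftover valence electron — Ca, Na and Mg have the largest IE_3 here.
The numbers (kJ/mol): Mg 7733, Na 6910, Ca 4912, Al 2745.
So the third ionization energies run Al < Ca < Na < Mg.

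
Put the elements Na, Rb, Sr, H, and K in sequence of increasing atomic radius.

H < Na < Sr < K < Rb

H is in period 1, group 1; Na is in period 3, group 1; K is in period 4, group 1; Rb is in period 5, group 1; Sr is in period 5, group 2.
Moving right in a period, electrons are added to the same shell under a stronger nuclear pull, so atoms get smaller; moving down, a new shell is opened and atoms get larger.
Neither a single period nor a single group — weigh both effects.
Na > H: they share group 1; the group trend gives Na the larger value.
Sr > Na: period and group pull opposite ways; the down-group shift dominates (185 vs 155 pm).
K > Sr: the two effects oppose for this pair; the across-period effect wins (196 vs 185 pm).
Rb > K: they share group 1; the group trend gives Rb the larger value.
Tabulated atomic radius (pm): H 32, Na 155, K 196, Rb 210, Sr 185.
So from smallest to largest: H < Na < Sr < K < Rb.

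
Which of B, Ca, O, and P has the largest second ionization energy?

O

IE_2 is the cost of taking one more electron from the +1 cation: B⁺ still has 2 valence electrons; Ca⁺ still has 1 valence electron; O⁺ still has 5 valence electrons; P⁺ still has 4 valence electrons.
All are still removing valence electrons, so compare the +1 ions as you would atoms: IE_2 generally rises across a period (higher Z_eff) and falls down a group (larger shell), subject to the usual subshell exceptions.
Valence configurations: B⁺ [He]2s², Ca⁺ [Ar]4s¹, O⁺ [He]2s²2p³, P⁺ [Ne]3s²3p².
Tabulated IE_2 (kJ/mol): B 2427, Ca 1145, O 3388, P 1907.
Overall IE_2 order: Ca < P < B < O.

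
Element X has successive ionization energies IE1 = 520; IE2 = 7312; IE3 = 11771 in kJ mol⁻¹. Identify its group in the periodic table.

Group 1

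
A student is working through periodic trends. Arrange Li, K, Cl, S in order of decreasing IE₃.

Li > K > Cl > S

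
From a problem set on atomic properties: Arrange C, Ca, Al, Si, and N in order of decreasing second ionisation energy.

N, C, Al, Si, Ca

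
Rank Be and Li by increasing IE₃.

IE_3 is the cost of taking one more electron from the +2 cation: Be²⁺ is the bare [He] core; Li²⁺ is already 1 electron into the core.
All of these are removing an electron from a noble-gas core or deeper; the smaller core (lower principal quantum number) is held far more tightly, and within a period the higher nuclear charge binds the same core more tightly.
Tabulated IE_3 (kJ/mol): Be 14849, Li 11815.
Hence IE_3: Li < Be.

Li < Be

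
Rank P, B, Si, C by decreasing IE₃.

After 2 electrons have been removed, what remains? P²⁺ still has 3 valence electrons; B²⁺ still has 1 valence electron; Si²⁺ still has 2 valence electrons; C²⁺ still has 2 valence electrons.
All are still removing valence electrons, so compare the +2 ions as you would atoms: IE_3 generally rises across a period (higher Z_eff) and falls down a group (larger shell), subject to the usual subshell exceptions.
Valence configurations: P²⁺ [Ne]3s²3p¹, B²⁺ [He]2s¹, Si²⁺ [Ne]3s², C²⁺ [He]2s².
P²⁺ loses a lone 3p electron whereas Si²⁺ must break into a filled 3s² pair, so IE_3(Si) > IE_3(P) even though P has the higher nuclear charge.
Approximate IE_3 values (kJ/mol): P 2914, B 3660, Si 3232, C 4620.
Hence IE_3: P < Si < B < C.

C > B > Si > P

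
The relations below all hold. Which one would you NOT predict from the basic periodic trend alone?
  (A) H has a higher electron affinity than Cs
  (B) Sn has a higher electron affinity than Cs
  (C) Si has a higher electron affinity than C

The general trend: electron affinity increases across a period and decreases down a group.
(A) H (period 1, group 1) vs Cs (period 6, group 1): the stated order agrees with the simple trend.
(B) Sn (period 5, group 14) vs Cs (period 6, group 1): the stated order agrees with the simple trend.
(C) Si (period 3, group 14) vs C (period 2, group 14): the stated order contradicts the simple trend.
The exception is (C): Si's larger, more diffuse 3p orbitals accept an added electron slightly more readily than C's compact 2p.

(C)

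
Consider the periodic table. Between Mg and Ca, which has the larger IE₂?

Mg

Consider each +1 ion: Mg⁺ still has 1 valence electron; Ca⁺ still has 1 valence electron.
All are still removing valence electrons, so compare the +1 ions as you would atoms: IE_2 generally rises across a period (higher Z_eff) and falls down a group (larger shell), subject to the usual subshell exceptions.
Valence configurations: Mg⁺ [Ne]3s¹, Ca⁺ [Ar]4s¹.
Approximate IE_2 values (kJ/mol): Mg 1451, Ca 1145.
So the second ionization energies run Ca < Mg.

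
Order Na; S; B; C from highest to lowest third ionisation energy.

The third ionization energy removes an electron from the +2 ion. For each element: Na²⁺ is already 1 electron into the core; S²⁺ still has 4 valence electrons; B²⁺ still has 1 valence electron; C²⁺ still has 2 valence electrons.
Core electrons are held far more tightly than valence electrons, so Na tops the IE_3 order.
Valence configurations: S²⁺ [Ne]3s²3p², B²⁺ [He]2s¹, C²⁺ [He]2s².
Approximate IE_3 values (kJ/mol): Na 6910, S 3357, B 3660, C 4620.
Hence IE_3: S < B < C < Na.

Na > C > B > S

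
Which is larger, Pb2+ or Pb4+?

Pb2+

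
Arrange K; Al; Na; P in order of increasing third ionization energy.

Al, P, K, Na

The third ionization energy removes an electron from the +2 ion. For each element: K²⁺ is already 1 electron into the core; Al²⁺ still has 1 valence electron; Na²⁺ is already 1 electron into the core; P²⁺ still has 3 valence electrons.
Breaking into a closed-shell core is much more expensive than removing a leftover valence electron — K and Na have the largest IE_3 here.
Valence configurations: Al²⁺ [Ne]3s¹, P²⁺ [Ne]3s²3p¹.
Tabulated IE_3 (kJ/mol): K 4420, Al 2745, Na 6910, P 2914.
Putting it together, IE_3: Al < P < K < Na.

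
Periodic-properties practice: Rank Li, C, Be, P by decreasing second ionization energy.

Li > C > P > Be

Consider each +1 ion: Li⁺ is the bare [He] core; C⁺ still has 3 valence electrons; Be⁺ still has 1 valence electron; P⁺ still has 4 valence electrons.
Core electrons are held far more tightly than valence electrons, so Li tops the IE_2 order.
Valence configurations: C⁺ [He]2s²2p¹, Be⁺ [He]2s¹, P⁺ [Ne]3s²3p².
Tabulated IE_2 (kJ/mol): Li 7298, C 2353, Be 1757, P 1907.
So the second ionization energies run Be < P < C < Li.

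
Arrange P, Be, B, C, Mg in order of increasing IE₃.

P, B, C, Mg, Be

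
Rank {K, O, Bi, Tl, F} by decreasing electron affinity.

F > O > Bi > K > Tl

O is in period 2, group 16; F is in period 2, group 17; K is in period 4, group 1; Tl is in period 6, group 13; Bi is in period 6, group 15.
EA tends to increase across a period and decrease down a group, though the pattern is less regular than for IE or radius.
These span different periods and groups, so the two trends combine.
K > Tl: period and group pull opposite ways; the down-group shift dominates (48 vs 19 kJ/mol).
Bi > K: the two effects oppose for this pair; the across-period effect wins (91 vs 48 kJ/mol).
O > Bi: relative to Bi, both the across-period and down-group shifts push O's electron affinity up.
F > O: both are in period 2; the period trend gives F the larger value.
Tabulated electron affinity (kJ/mol): O 141, F 328, K 48, Tl 19, Bi 91.
So from highest to lowest: F > O > Bi > K > Tl.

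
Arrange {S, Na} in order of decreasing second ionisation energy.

Na > S

The second ionization energy removes an electron from the +1 ion. For each element: S⁺ still has 5 valence electrons; Na⁺ is the bare [Ne] core.
Core electrons are held far more tightly than valence electrons, so Na tops the IE_2 order.
The numbers (kJ/mol): S 2252, Na 4562.
Putting it together, IE_2: S < Na.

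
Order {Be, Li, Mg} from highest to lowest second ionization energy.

Li, Be, Mg

IE_2 is the cost of taking one more electron from the +1 cation: Be⁺ still has 1 valence electron; Li⁺ is the bare [He] core; Mg⁺ still has 1 valence electron.
Core electrons are held far more tightly than valence electrons, so Li tops the IE_2 order.
Valence configurations: Be⁺ [He]2s¹, Mg⁺ [Ne]3s¹.
Approximate IE_2 values (kJ/mol): Be 1757, Li 7298, Mg 1451.
Hence IE_2: Mg < Be < Li.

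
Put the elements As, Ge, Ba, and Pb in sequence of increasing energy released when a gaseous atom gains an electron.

Ge is in period 4, group 14; As is in period 4, group 15; Ba is in period 6, group 2; Pb is in period 6, group 14.
Atoms with high Z_eff and room in the valence shell (especially the halogens) have the most exothermic electron affinities.
Here both period and group differ, so the two effects have to be weighed against each other.
Pb > Ba: Pb lies to the right of Ba in period 6, so the across-period effect alone puts Pb higher.
As > Pb: relative to Pb, both the across-period and down-group shifts push As's electron affinity up.
Ge > As: this pair runs against the simple trend — see the exception note.
Note the exception: Ge has a higher electron affinity than As, contrary to the simple trend — adding an electron to As's half-filled 4p³ is unfavourable, so Ge (4p²) has the more exothermic EA.
Tabulated electron affinity (kJ/mol): Ge 119, As 78, Ba 14, Pb 35.
So from lowest to highest: Ba < Pb < As < Ge.

Ba, Pb, As, Ge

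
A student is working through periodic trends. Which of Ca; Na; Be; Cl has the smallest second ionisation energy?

Ca

IE_2 is the cost of taking one more electron from the +1 cation: Ca⁺ still has 1 valence electron; Na⁺ is the bare [Ne] core; Be⁺ still has 1 valence electron; Cl⁺ still has 6 valence electrons.
Core electrons are held far more tightly than valence electrons, so Na tops the IE_2 order.
Valence configurations: Ca⁺ [Ar]4s¹, Be⁺ [He]2s¹, Cl⁺ [Ne]3s²3p⁴.
Approximate IE_2 values (kJ/mol): Ca 1145, Na 4562, Be 1757, Cl 2298.
So the second ionization energies run Ca < Be < Cl < Na.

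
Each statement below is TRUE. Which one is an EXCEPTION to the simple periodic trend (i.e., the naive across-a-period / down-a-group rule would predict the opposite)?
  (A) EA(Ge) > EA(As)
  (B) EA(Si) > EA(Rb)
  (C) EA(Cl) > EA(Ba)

The general trend: electron affinity increases across a period and decreases down a group.
(A) Ge (period 4, group 14) vs As (period 4, group 15): the stated order contradicts the simple trend.
(B) Si (period 3, group 14) vs Rb (period 5, group 1): the stated order agrees with the simple trend.
(C) Cl (period 3, group 17) vs Ba (period 6, group 2): the stated order agrees with the simple trend.
The exception is (A): adding an electron to As's half-filled 4p³ is unfavourable, so Ge (4p²) has the more exothermic EA.

(A)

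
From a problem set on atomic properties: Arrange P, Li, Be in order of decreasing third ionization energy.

After 2 electrons have been removed, what remains? P²⁺ still has 3 valence electrons; Li²⁺ is already 1 electron into the core; Be²⁺ is the bare [He] core.
Pulling an electron out of a noble-gas core costs far more than removing a remaining valence electron, so Li and Be sit at the high end of IE_3.
Tabulated IE_3 (kJ/mol): P 2914, Li 11815, Be 14849.
Putting it together, IE_3: P < Li < Be.

Be > Li > P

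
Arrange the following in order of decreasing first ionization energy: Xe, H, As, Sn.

H > Xe > As > Sn

H is in period 1, group 1; As is in period 4, group 15; Sn is in period 5, group 14; Xe is in period 5, group 18.
First ionization energy rises across a period (greater Z_eff holds electrons more tightly) and falls down a group (valence electrons are farther from the nucleus).
Here both period and group differ, so the two effects have to be weighed against each other.
As > Sn: relative to Sn, both the across-period and down-group shifts push As's first ionization energy up.
Xe > As: period and group pull opposite ways; the across-period shift dominates (1170 vs 947 kJ/mol).
H > Xe: the two effects oppose for this pair; the down-group effect wins (1312 vs 1170 kJ/mol).
For reference (kJ/mol): H 1312, As 947, Sn 709, Xe 1170.
So from highest to lowest: H > Xe > As > Sn.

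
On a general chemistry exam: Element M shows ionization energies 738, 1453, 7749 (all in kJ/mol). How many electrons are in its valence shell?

2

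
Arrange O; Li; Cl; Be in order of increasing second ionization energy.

Be < Cl < O < Li

Consider each +1 ion: O⁺ still has 5 valence electrons; Li⁺ is the bare [He] core; Cl⁺ still has 6 valence electrons; Be⁺ still has 1 valence electron.
Breaking into a closed-shell core is much more expensive than removing a leftover valence electron — Li has the largest IE_2 here.
Valence configurations: O⁺ [He]2s²2p³, Cl⁺ [Ne]3s²3p⁴, Be⁺ [He]2s¹.
Approximate IE_2 values (kJ/mol): O 3388, Li 7298, Cl 2298, Be 1757.
Overall IE_2 order: Be < Cl < O < Li.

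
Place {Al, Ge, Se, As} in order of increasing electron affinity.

Al < As < Ge < Se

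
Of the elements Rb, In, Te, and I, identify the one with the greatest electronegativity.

I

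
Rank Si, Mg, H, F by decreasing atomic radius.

Mg > Si > F > H

Across a period the added protons contract the valence shell; down a group each new principal shell makes the atom larger.
Here both period and group differ, so the two effects have to be weighed against each other.
F > H: period and group pull opposite ways; the down-group shift dominates (64 vs 32 pm).
Si > F: both effects reinforce here, so Si is clearly the larger of the two.
Mg > Si: both are in period 3; the period trend gives Mg the larger value.
Tabulated atomic radius (pm): H 32, F 64, Mg 139, Si 116.
So from largest to smallest: Mg > Si > F > H.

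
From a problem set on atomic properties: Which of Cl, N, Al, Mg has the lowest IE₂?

Mg

The second ionization energy removes an electron from the +1 ion. For each element: Cl⁺ still has 6 valence electrons; N⁺ still has 4 valence electrons; Al⁺ still has 2 valence electrons; Mg⁺ still has 1 valence electron.
All are still removing valence electrons, so compare the +1 ions as you would atoms: IE_2 generally rises across a period (higher Z_eff) and falls down a group (larger shell), subject to the usual subshell exceptions.
Valence configurations: Cl⁺ [Ne]3s²3p⁴, N⁺ [He]2s²2p², Al⁺ [Ne]3s², Mg⁺ [Ne]3s¹.
Tabulated IE_2 (kJ/mol): Cl 2298, N 2856, Al 1817, Mg 1451.
Overall IE_2 order: Mg < Al < Cl < N.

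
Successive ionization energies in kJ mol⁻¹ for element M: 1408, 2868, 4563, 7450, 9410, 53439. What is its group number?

Group 15

Look for the largest jump between consecutive ionization energies: IE6/IE5 ≈ 5.7, far larger than any earlier ratio.
That jump marks the point where a core electron is being removed. So the atom has 5 valence electrons.
A main-group element with 5 valence electrons is in group 15.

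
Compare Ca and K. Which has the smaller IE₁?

K

K is in period 4, group 1; Ca is in period 4, group 2.
Across a period the outer electron is held more tightly (higher IE₁); down a group it sits in a higher shell, more shielded, and comes off more easily.
All lie in period 4, so first ionization energy increases left to right.
So K has the smaller IE₁ (K < Ca).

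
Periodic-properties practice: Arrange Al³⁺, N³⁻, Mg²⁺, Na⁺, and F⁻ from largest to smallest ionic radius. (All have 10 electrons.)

N³⁻ > F⁻ > Na⁺ > Mg²⁺ > Al³⁺

All of these have 10 electrons, so size is governed by nuclear charge alone: the more protons, the stronger the pull on the same electron cloud, and the smaller the ion.
Nuclear charges: Al³⁺ (Z=13), Mg²⁺ (Z=12), Na⁺ (Z=11), F⁻ (Z=9), N³⁻ (Z=7).
Largest to smallest: N³⁻ > F⁻ > Na⁺ > Mg²⁺ > Al³⁺.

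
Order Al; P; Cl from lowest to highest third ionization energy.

After 2 electrons have been removed, what remains? Al²⁺ still has 1 valence electron; P²⁺ still has 3 valence electrons; Cl²⁺ still has 5 valence electrons.
All are still removing valence electrons, so compare the +2 ions as you would atoms: IE_3 generally rises across a period (higher Z_eff) and falls down a group (larger shell), subject to the usual subshell exceptions.
Valence configurations: Al²⁺ [Ne]3s¹, P²⁺ [Ne]3s²3p¹, Cl²⁺ [Ne]3s²3p³.
The numbers (kJ/mol): Al 2745, P 2914, Cl 3822.
Putting it together, IE_3: Al < P < Cl.

Al, P, Cl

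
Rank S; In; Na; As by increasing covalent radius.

Na is in period 3, group 1; S is in period 3, group 16; As is in period 4, group 15; In is in period 5, group 13.
Moving right in a period, electrons are added to the same shell under a stronger nuclear pull, so atoms get smaller; moving down, a new shell is opened and atoms get larger.
Here both period and group differ, so the two effects have to be weighed against each other.
As > S: relative to S, both the across-period and down-group shifts push As's atomic radius up.
In > As: both effects reinforce here, so In is clearly the larger of the two.
Na > In: period and group pull opposite ways; the across-period shift dominates (155 vs 142 pm).
For reference (pm): Na 155, S 103, As 121, In 142.
So from smallest to largest: S < As < In < Na.

S < As < In < Na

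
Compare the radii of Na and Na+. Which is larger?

Forming Na+ removes 1 electron from Na. Fewer electrons for the same nuclear charge means less shielding and a higher Z_eff on the remaining electrons, and for main-group metals the entire outer shell is lost.
A cation is smaller than its parent atom: Na+ < Na.

Na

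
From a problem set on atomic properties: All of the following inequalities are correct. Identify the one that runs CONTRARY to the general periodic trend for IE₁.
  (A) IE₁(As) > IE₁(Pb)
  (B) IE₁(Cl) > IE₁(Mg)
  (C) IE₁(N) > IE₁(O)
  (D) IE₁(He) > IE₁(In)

(C)

The general trend: IE₁ increases across a period and decreases down a group.
(A) As (period 4, group 15) vs Pb (period 6, group 14): the stated order agrees with the simple trend.
(B) Cl (period 3, group 17) vs Mg (period 3, group 2): the stated order agrees with the simple trend.
(C) N (period 2, group 15) vs O (period 2, group 16): the stated order contradicts the simple trend.
(D) He (period 1, group 18) vs In (period 5, group 13): the stated order agrees with the simple trend.
The exception is (C): pairing an electron in O's 2p⁴ costs repulsion energy, so O ionizes more easily than half-filled N (2p³).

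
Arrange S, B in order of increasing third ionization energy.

S < B

Consider each +2 ion: S²⁺ still has 4 valence electrons; B²⁺ still has 1 valence electron.
All are still removing valence electrons, so compare the +2 ions as you would atoms: IE_3 generally rises across a period (higher Z_eff) and falls down a group (larger shell), subject to the usual subshell exceptions.
Valence configurations: S²⁺ [Ne]3s²3p², B²⁺ [He]2s¹.
Approximate IE_3 values (kJ/mol): S 3357, B 3660.
Hence IE_3: S < B.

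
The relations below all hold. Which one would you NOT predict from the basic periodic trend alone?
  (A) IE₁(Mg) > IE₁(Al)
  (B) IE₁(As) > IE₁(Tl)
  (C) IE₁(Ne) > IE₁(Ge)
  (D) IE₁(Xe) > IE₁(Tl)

(A)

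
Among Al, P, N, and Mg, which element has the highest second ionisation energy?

N

The second ionization energy removes an electron from the +1 ion. For each element: Al⁺ still has 2 valence electrons; P⁺ still has 4 valence electrons; N⁺ still has 4 valence electrons; Mg⁺ still has 1 valence electron.
All are still removing valence electrons, so compare the +1 ions as you would atoms: IE_2 generally rises across a period (higher Z_eff) and falls down a group (larger shell), subject to the usual subshell exceptions.
Valence configurations: Al⁺ [Ne]3s², P⁺ [Ne]3s²3p², N⁺ [He]2s²2p², Mg⁺ [Ne]3s¹.
The numbers (kJ/mol): Al 1817, P 1907, N 2856, Mg 1451.
So the second ionization energies run Mg < Al < P < N.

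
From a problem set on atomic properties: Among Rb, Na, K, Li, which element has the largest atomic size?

Li is in period 2, group 1; Na is in period 3, group 1; K is in period 4, group 1; Rb is in period 5, group 1.
Radius decreases left→right (rising Z_eff, same n) and increases top→bottom (higher n).
All are in group 1, so atomic radius increases down the group.
The largest atomic size among these belongs to Rb.

Rb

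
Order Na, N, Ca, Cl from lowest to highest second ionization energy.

The second ionization energy removes an electron from the +1 ion. For each element: Na⁺ is the bare [Ne] core; N⁺ still has 4 valence electrons; Ca⁺ still has 1 valence electron; Cl⁺ still has 6 valence electrons.
Core electrons are held far more tightly than valence electrons, so Na tops the IE_2 order.
Valence configurations: N⁺ [He]2s²2p², Ca⁺ [Ar]4s¹, Cl⁺ [Ne]3s²3p⁴.
Tabulated IE_2 (kJ/mol): Na 4562, N 2856, Ca 1145, Cl 2298.
Putting it together, IE_2: Ca < Cl < N < Na.

Ca < Cl < N < Na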